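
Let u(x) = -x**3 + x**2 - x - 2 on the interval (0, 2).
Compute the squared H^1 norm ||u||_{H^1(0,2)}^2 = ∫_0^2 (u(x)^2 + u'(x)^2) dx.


||u||_{H^1}^2 = 6554/105

The H^1 norm (squared) on an interval (0, L) is
  ||u||_{H^1}^2 = ∫_0^L u(x)^2 dx + ∫_0^L u'(x)^2 dx.
Compute u'(x) = -3*x**2 + 2*x - 1.
Then u(x)^2 = x**6 - 2*x**5 + 3*x**4 + 2*x**3 - 3*x**2 + 4*x + 4 and u'(x)^2 = 9*x**4 - 12*x**3 + 10*x**2 - 4*x + 1.
Integrate each monomial from 0 to 2 using ∫_0^2 c·x^n dx = c·2^(n+1)/(n+1):
  ∫_0^2 u(x)^2 dx = ∫_0^2 (x^6 - 2*x^5 + 3*x^4 + 2*x^3 - 3*x^2 + 4*x + 4) dx. Term by term:
    ∫_0^2 x^6 dx = 128/7;  ∫_0^2 -2*x^5 dx = -64/3;  ∫_0^2 3*x^4 dx = 96/5;
    ∫_0^2 2*x^3 dx = 8;  ∫_0^2 -3*x^2 dx = -8;  ∫_0^2 4*x dx = 8;
    ∫_0^2 4 dx = 8.
  Sum: 128/7 − 64/3 + 96/5 + 8 − 8 + 8 + 8 = 3376/105.
  ∫_0^2 u'(x)^2 dx = ∫_0^2 (9*x^4 - 12*x^3 + 10*x^2 - 4*x + 1) dx. Term by term:
    ∫_0^2 9*x^4 dx = 288/5;  ∫_0^2 -12*x^3 dx = -48;  ∫_0^2 10*x^2 dx = 80/3;
    ∫_0^2 -4*x dx = -8;  ∫_0^2 1 dx = 2.
  Sum: 288/5 − 48 + 80/3 − 8 + 2 = 454/15.
Adding: ||u||_{H^1}^2 = 3376/105 + 454/15 = 6554/105.


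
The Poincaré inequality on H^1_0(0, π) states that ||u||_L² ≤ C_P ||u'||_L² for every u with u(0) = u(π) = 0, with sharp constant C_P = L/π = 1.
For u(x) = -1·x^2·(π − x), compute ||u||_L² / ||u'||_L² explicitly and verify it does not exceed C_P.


||u||_L² / ||u'||_L² = sqrt(14)*π/14 < C_P = 1.

u(x) = -1·x^2·(π − x), so u'(x) = x*(3*x - 2*π).
u(x) = -1·x^2·(π − x) vanishes at x = 0 and x = π, so u ∈ H^1_0(0, π). Differentiate via the product rule and integrate the resulting polynomials term by term.
  ∫_0^π u² dx = ∫_0^π (x^6 - 2*π*x^5 + π^2*x^4) dx. Term by term:
    ∫_0^π x^6 dx = π^7/7;  ∫_0^π -2*π*x^5 dx = -π^7/3;  ∫_0^π π^2*x^4 dx = π^7/5.
  Sum: π^7/7 − π^7/3 + π^7/5 = π^7/105.
  ∫_0^π (u')² dx = ∫_0^π (9*x^4 - 12*π*x^3 + 4*π^2*x^2) dx. Term by term:
    ∫_0^π 9*x^4 dx = 9*π^5/5;  ∫_0^π -12*π*x^3 dx = -3*π^5;  ∫_0^π 4*π^2*x^2 dx = 4*π^5/3.
  Sum: 9*π^5/5 − 3*π^5 + 4*π^5/3 = 2*π^5/15.
∫_0^π u² dx = π^7/105, so ||u||_L² = sqrt(105)*π^(7/2)/105.
∫_0^π (u')² dx = 2*π^5/15, so ||u'||_L² = sqrt(30)*π^(5/2)/15.
Ratio ||u||_L² / ||u'||_L² = sqrt(14)*π/14.
Sharp Poincaré constant on H^1_0(0, π) is C_P = L/π = 1, achieved by sin(x).
A polynomial bump cannot attain the sharp Poincaré constant (only the first sine eigenfunction does), so the ratio is strictly less than C_P, consistent with ||u||_L² ≤ C_P ||u'||_L².


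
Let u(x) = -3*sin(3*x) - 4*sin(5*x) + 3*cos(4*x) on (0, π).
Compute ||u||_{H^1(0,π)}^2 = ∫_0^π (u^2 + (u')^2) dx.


||u||_{H^1(0,π)}^2 = -4012/21 + 659*π/2

u'(x) = -12*sin(4*x) - 9*cos(3*x) - 20*cos(5*x).
Expand u² and (u')² and integrate term by term on (0, π), using: for integers n ≥ 1, ∫_0^π sin²(nx) dx = ∫_0^π cos²(nx) dx = π/2; for n ≠ n', ∫_0^π sin(nx)sin(n'x) dx = ∫_0^π cos(nx)cos(n'x) dx = 0; and by product-to-sum, ∫_0^π sin(nx)cos(n'x) dx = ½∫_0^π [sin((n+n')x) + sin((n−n')x)] dx, which is 0 when n+n' is even and 2n/(n²−n'²) when n+n' is odd (it need not vanish on (0, π)).
  u² squared terms: (-4)²·∫sin(5x)² dx = 16·π/2 = 8*π;  (-3)²·∫sin(3x)² dx = 9·π/2 = 9*π/2;  (3)²·∫cos(4x)² dx = 9·π/2 = 9*π/2.
  u² cross terms: 2·(-4)·(-3)·∫sin(5x)·sin(3x) dx = 24·(0) = 0;  2·(-4)·(3)·∫sin(5x)·cos(4x) dx = -24·(10/9) = -80/3;  2·(-3)·(3)·∫sin(3x)·cos(4x) dx = -18·(-6/7) = 108/7.
  So ∫_0^π u² dx = 8*π + 9*π/2 + 9*π/2 + 0 − 80/3 + 108/7 = -236/21 + 17*π.
  (u')² squared terms: (-20)²·∫cos(5x)² dx = 400·π/2 = 200*π;  (-12)²·∫sin(4x)² dx = 144·π/2 = 72*π;  (-9)²·∫cos(3x)² dx = 81·π/2 = 81*π/2.
  (u')² cross terms: 2·(-20)·(-12)·∫cos(5x)·sin(4x) dx = 480·(-8/9) = -1280/3;  2·(-20)·(-9)·∫cos(5x)·cos(3x) dx = 360·(0) = 0;  2·(-12)·(-9)·∫sin(4x)·cos(3x) dx = 216·(8/7) = 1728/7.
  So ∫_0^π (u')² dx = 200*π + 72*π + 81*π/2 − 1280/3 + 0 + 1728/7 = -3776/21 + 625*π/2.
||u||_{H^1}^2 = (-236/21 + 17*π) + (-3776/21 + 625*π/2) = -4012/21 + 659*π/2.


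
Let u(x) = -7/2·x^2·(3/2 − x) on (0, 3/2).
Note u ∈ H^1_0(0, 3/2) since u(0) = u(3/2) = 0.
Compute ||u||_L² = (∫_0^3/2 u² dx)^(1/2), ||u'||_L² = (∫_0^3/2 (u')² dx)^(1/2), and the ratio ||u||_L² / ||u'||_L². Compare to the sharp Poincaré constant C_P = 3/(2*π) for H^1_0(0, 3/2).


||u||_L² / ||u'||_L² = 3*sqrt(14)/28 < C_P = 3/(2*π).

u(x) = -7/2·x^2·(3/2 − x), so u'(x) = 21*x*(x - 1)/2.
u(x) = -7/2·x^2·(3/2 − x) vanishes at x = 0 and x = 3/2, so u ∈ H^1_0(0, 3/2). Differentiate via the product rule and integrate the resulting polynomials term by term.
  ∫_0^3/2 u² dx = ∫_0^3/2 (49*x^6/4 - 147*x^5/4 + 441*x^4/16) dx. Term by term:
    ∫_0^3/2 49*x^6/4 dx = 15309/512;  ∫_0^3/2 -147*x^5/4 dx = -35721/512;  ∫_0^3/2 441*x^4/16 dx = 107163/2560.
  Sum: 15309/512 − 35721/512 + 107163/2560 = 5103/2560.
  ∫_0^3/2 (u')² dx = ∫_0^3/2 (441*x^4/4 - 441*x^3/2 + 441*x^2/4) dx. Term by term:
    ∫_0^3/2 441*x^4/4 dx = 107163/640;  ∫_0^3/2 -441*x^3/2 dx = -35721/128;  ∫_0^3/2 441*x^2/4 dx = 3969/32.
  Sum: 107163/640 − 35721/128 + 3969/32 = 3969/320.
∫_0^3/2 u² dx = 5103/2560, so ||u||_L² = 27*sqrt(70)/160.
∫_0^3/2 (u')² dx = 3969/320, so ||u'||_L² = 63*sqrt(5)/40.
Ratio ||u||_L² / ||u'||_L² = 3*sqrt(14)/28.
Sharp Poincaré constant on H^1_0(0, 3/2) is C_P = L/π = 3/(2*π), achieved by sin(2*π/3·x).
A polynomial bump cannot attain the sharp Poincaré constant (only the first sine eigenfunction does), so the ratio is strictly less than C_P, consistent with ||u||_L² ≤ C_P ||u'||_L².


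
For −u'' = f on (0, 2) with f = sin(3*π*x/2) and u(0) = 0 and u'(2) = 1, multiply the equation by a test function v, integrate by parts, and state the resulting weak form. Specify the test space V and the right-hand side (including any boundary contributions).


V = {v ∈ H^1(0, 2) : v(0) = 0} (test functions vanish at x = 0 where u is specified); weak form: ∫_0^2 u'v' dx = ∫_0^2 (sin(3*π*x/2)) v dx + v(2) for all v ∈ V.

Multiply both sides by a test function v and integrate from 0 to 2:
  ∫_0^2 −u''(x) v(x) dx = ∫_0^2 f(x) v(x) dx.
Integrate the LHS by parts once:
  ∫_0^2 −u'' v dx = −[u'(x) v(x)]_0^2 + ∫_0^2 u'(x) v'(x) dx.
Thus ∫_0^2 u'(x) v'(x) dx = ∫_0^2 f(x) v(x) dx + [u'(x) v(x)]_0^2.
Choose V so that boundary terms are either known or forced to vanish.
Mixed BC: u(0) = 0 (Dirichlet) and u'(2) = 1 (Neumann). Define V = {v ∈ H^1(0, 2) : v(0) = 0}. Then [u' v]_0^2 = u'(2)·v(2) − u'(0)·0 = v(2).
Weak formulation: find u (satisfying any essential BC) such that ∫_0^2 u'(x) v'(x) dx = ∫_0^2 f v dx + v(2) for all v ∈ V (Dirichlet at 0 absorbed into V; Neumann datum at x = 2 contributes the boundary term).
Substituting f(x) = sin(3*π*x/2), the right-hand side is ∫_0^2 (sin(3*π*x/2)) v dx + v(2).


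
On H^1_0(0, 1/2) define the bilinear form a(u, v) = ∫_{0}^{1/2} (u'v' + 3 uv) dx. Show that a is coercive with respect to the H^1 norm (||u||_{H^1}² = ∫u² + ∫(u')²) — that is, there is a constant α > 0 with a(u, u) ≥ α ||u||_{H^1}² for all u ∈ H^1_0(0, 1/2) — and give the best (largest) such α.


α = 1

Coercivity of a(·,·) on H^1_0(0, 1/2) means a(u, u) ≥ α ||u||_{H^1}² for every u ∈ H^1_0.
The interval has length L = 1/2, and Poincaré/coercivity depend only on L. Here a(u, u) = ∫(u')² + (3)·∫u².
Here c = 3 ≥ 1, so a(u,u) = ∫(u')² + c∫u² ≥ ∫(u')² + ∫u² = ||u||_{H^1}², i.e. α = 1 works. No larger α is possible: a(u,u) ≥ α||u||_{H^1}² means (1−α)∫(u')² ≥ (α−c)∫u², and for the modes u_n = sin(nπ(x−x₀)/L) (x₀ the left endpoint) one has ∫u_n²/∫(u_n')² = (L/(nπ))² → 0, so a(u_n,u_n)/||u_n||_{H^1}² → 1. Hence the optimal constant is α = 1.
Therefore α = 1.


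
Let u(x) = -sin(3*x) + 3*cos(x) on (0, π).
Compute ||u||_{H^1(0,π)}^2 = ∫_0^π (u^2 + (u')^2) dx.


||u||_{H^1(0,π)}^2 = 14*π

u'(x) = -3*sin(x) - 3*cos(3*x).
Expand u² and (u')² and integrate term by term on (0, π), using: for integers n ≥ 1, ∫_0^π sin²(nx) dx = ∫_0^π cos²(nx) dx = π/2; for n ≠ n', ∫_0^π sin(nx)sin(n'x) dx = ∫_0^π cos(nx)cos(n'x) dx = 0; and by product-to-sum, ∫_0^π sin(nx)cos(n'x) dx = ½∫_0^π [sin((n+n')x) + sin((n−n')x)] dx, which is 0 when n+n' is even and 2n/(n²−n'²) when n+n' is odd (it need not vanish on (0, π)).
  u² squared terms: (-1)²·∫sin(3x)² dx = 1·π/2 = π/2;  (3)²·∫cos(x)² dx = 9·π/2 = 9*π/2.
  u² cross terms: 2·(-1)·(3)·∫sin(3x)·cos(x) dx = -6·(0) = 0.
  So ∫_0^π u² dx = π/2 + 9*π/2 + 0 = 5*π.
  (u')² squared terms: (-3)²·∫cos(3x)² dx = 9·π/2 = 9*π/2;  (-3)²·∫sin(x)² dx = 9·π/2 = 9*π/2.
  (u')² cross terms: 2·(-3)·(-3)·∫cos(3x)·sin(x) dx = 18·(0) = 0.
  So ∫_0^π (u')² dx = 9*π/2 + 9*π/2 + 0 = 9*π.
||u||_{H^1}^2 = (5*π) + (9*π) = 14*π.


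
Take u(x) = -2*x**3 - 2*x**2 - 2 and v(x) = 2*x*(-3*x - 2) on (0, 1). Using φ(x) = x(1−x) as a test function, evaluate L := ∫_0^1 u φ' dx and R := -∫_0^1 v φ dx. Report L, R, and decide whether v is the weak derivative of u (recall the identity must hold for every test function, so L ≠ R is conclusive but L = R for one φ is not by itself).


LHS = 19/30, RHS = 19/30. Yes, v = u' weakly.

u(x) = -2*x**3 - 2*x**2 - 2, classical derivative u'(x) = -6*x**2 - 4*x.
φ(x) = x(1−x), so φ'(x) = 1 - 2*x.
Note φ(0) = φ(1) = 0, so the boundary term u·φ vanishes.
LHS = ∫_0^1 u(x) φ'(x) dx = ∫_0^1 (4*x^4 + 2*x^3 - 2*x^2 + 4*x - 2) dx. Term by term:
  ∫_0^1 4*x^4 dx = 4/5;  ∫_0^1 2*x^3 dx = 1/2;  ∫_0^1 -2*x^2 dx = -2/3;
  ∫_0^1 4*x dx = 2;  ∫_0^1 -2 dx = -2.
Sum: 4/5 + 1/2 − 2/3 + 2 − 2 = 19/30.
So LHS = 19/30.
∫_0^1 v(x) φ(x) dx = ∫_0^1 (6*x^4 - 2*x^3 - 4*x^2) dx. Term by term:
  ∫_0^1 6*x^4 dx = 6/5;  ∫_0^1 -2*x^3 dx = -1/2;  ∫_0^1 -4*x^2 dx = -4/3.
Sum: 6/5 − 1/2 − 4/3 = -19/30.
So RHS = -∫_0^1 v(x) φ(x) dx = 19/30.
LHS = RHS, so the identity holds for this test φ.
Moreover u is smooth here and v(x) = u'(x) = -6*x**2 - 4*x pointwise, so the identity holds for every test function. Hence v is the weak derivative of u.


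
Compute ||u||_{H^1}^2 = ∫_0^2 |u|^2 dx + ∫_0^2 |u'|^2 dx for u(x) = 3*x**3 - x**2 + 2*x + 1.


||u||_{H^1}^2 = 23806/35

The H^1 norm (squared) on an interval (0, L) is
  ||u||_{H^1}^2 = ∫_0^L u(x)^2 dx + ∫_0^L u'(x)^2 dx.
Compute u'(x) = 9*x**2 - 2*x + 2.
Then u(x)^2 = 9*x**6 - 6*x**5 + 13*x**4 + 2*x**3 + 2*x**2 + 4*x + 1 and u'(x)^2 = 81*x**4 - 36*x**3 + 40*x**2 - 8*x + 4.
Integrate each monomial from 0 to 2 using ∫_0^2 c·x^n dx = c·2^(n+1)/(n+1):
  ∫_0^2 u(x)^2 dx = ∫_0^2 (9*x^6 - 6*x^5 + 13*x^4 + 2*x^3 + 2*x^2 + 4*x + 1) dx. Term by term:
    ∫_0^2 9*x^6 dx = 1152/7;  ∫_0^2 -6*x^5 dx = -64;  ∫_0^2 13*x^4 dx = 416/5;
    ∫_0^2 2*x^3 dx = 8;  ∫_0^2 2*x^2 dx = 16/3;  ∫_0^2 4*x dx = 8;
    ∫_0^2 1 dx = 2.
  Sum: 1152/7 − 64 + 416/5 + 8 + 16/3 + 8 + 2 = 21746/105.
  ∫_0^2 u'(x)^2 dx = ∫_0^2 (81*x^4 - 36*x^3 + 40*x^2 - 8*x + 4) dx. Term by term:
    ∫_0^2 81*x^4 dx = 2592/5;  ∫_0^2 -36*x^3 dx = -144;  ∫_0^2 40*x^2 dx = 320/3;
    ∫_0^2 -8*x dx = -16;  ∫_0^2 4 dx = 8.
  Sum: 2592/5 − 144 + 320/3 − 16 + 8 = 7096/15.
Adding: ||u||_{H^1}^2 = 21746/105 + 7096/15 = 23806/35.


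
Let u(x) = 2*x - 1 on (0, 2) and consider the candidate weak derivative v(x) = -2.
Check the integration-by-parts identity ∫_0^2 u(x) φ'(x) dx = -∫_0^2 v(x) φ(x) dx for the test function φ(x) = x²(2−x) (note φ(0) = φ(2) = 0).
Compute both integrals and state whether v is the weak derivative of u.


LHS = -8/3, RHS = 8/3. No, v is not the weak derivative of u.

u(x) = 2*x - 1, classical derivative u'(x) = 2.
φ(x) = x²(2−x), so φ'(x) = x*(4 - 3*x).
Note φ(0) = φ(2) = 0, so the boundary term u·φ vanishes.
LHS = ∫_0^2 u(x) φ'(x) dx = ∫_0^2 (-6*x^3 + 11*x^2 - 4*x) dx. Term by term:
  ∫_0^2 -6*x^3 dx = -24;  ∫_0^2 11*x^2 dx = 88/3;  ∫_0^2 -4*x dx = -8.
Sum: -24 + 88/3 − 8 = -8/3.
So LHS = -8/3.
∫_0^2 v(x) φ(x) dx = ∫_0^2 (2*x^3 - 4*x^2) dx. Term by term:
  ∫_0^2 2*x^3 dx = 8;  ∫_0^2 -4*x^2 dx = -32/3.
Sum: 8 − 32/3 = -8/3.
So RHS = -∫_0^2 v(x) φ(x) dx = 8/3.
LHS − RHS = -16/3 ≠ 0, so the identity fails.
(For a valid weak derivative the identity must hold for EVERY test function, in particular this one. The failure shows v is NOT the weak derivative of u.)
Correct weak derivative would be u'(x) = 2.


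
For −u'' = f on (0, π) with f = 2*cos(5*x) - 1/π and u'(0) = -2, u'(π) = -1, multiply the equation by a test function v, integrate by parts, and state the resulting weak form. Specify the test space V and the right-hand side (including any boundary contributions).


V = H^1(0, π) (v unrestricted at boundary; u is determined up to an additive constant); weak form: ∫_0^π u'v' dx = ∫_0^π (2*cos(5*x) - 1/π) v dx − v(π) + 2·v(0) for all v ∈ V.

Multiply both sides by a test function v and integrate from 0 to π:
  ∫_0^π −u''(x) v(x) dx = ∫_0^π f(x) v(x) dx.
Integrate the LHS by parts once:
  ∫_0^π −u'' v dx = −[u'(x) v(x)]_0^π + ∫_0^π u'(x) v'(x) dx.
Thus ∫_0^π u'(x) v'(x) dx = ∫_0^π f(x) v(x) dx + [u'(x) v(x)]_0^π.
Choose V so that boundary terms are either known or forced to vanish.
u has inhomogeneous Neumann u'(0) = -2, u'(π) = -1. [u' v]_0^π = (-1)·v(π) − (-2)·v(0) = − v(π) + 2·v(0). Take V = H^1(0, π); boundary term becomes part of RHS.
Weak formulation: find u (satisfying any essential BC) such that ∫_0^π u'(x) v'(x) dx = ∫_0^π f v dx − v(π) + 2·v(0) for all v ∈ V (Neumann data are natural BCs: they enter the RHS as boundary terms).
Substituting f(x) = 2*cos(5*x) - 1/π, the right-hand side is ∫_0^π (2*cos(5*x) - 1/π) v dx − v(π) + 2·v(0).
Compatibility check (pure Neumann): taking v ≡ 1 ∈ V gives 0 = ∫_0^π f dx + (-1) − (-2), i.e. ∫_0^π f dx must equal u'(0) − u'(π) = -1. Indeed ∫_0^π (2*cos(5*x) - 1/π) dx = -1, so the data are compatible. The solution is then unique only up to an additive constant (fix it e.g. by requiring ∫_0^π u dx = 0).


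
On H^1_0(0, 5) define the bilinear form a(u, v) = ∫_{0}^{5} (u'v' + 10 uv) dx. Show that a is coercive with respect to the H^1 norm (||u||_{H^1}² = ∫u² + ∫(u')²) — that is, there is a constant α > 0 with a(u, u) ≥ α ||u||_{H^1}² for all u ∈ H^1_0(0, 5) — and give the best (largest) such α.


α = 1

Coercivity of a(·,·) on H^1_0(0, 5) means a(u, u) ≥ α ||u||_{H^1}² for every u ∈ H^1_0.
The interval has length L = 5, and Poincaré/coercivity depend only on L. Here a(u, u) = ∫(u')² + (10)·∫u².
Here c = 10 ≥ 1, so a(u,u) = ∫(u')² + c∫u² ≥ ∫(u')² + ∫u² = ||u||_{H^1}², i.e. α = 1 works. No larger α is possible: a(u,u) ≥ α||u||_{H^1}² means (1−α)∫(u')² ≥ (α−c)∫u², and for the modes u_n = sin(nπ(x−x₀)/L) (x₀ the left endpoint) one has ∫u_n²/∫(u_n')² = (L/(nπ))² → 0, so a(u_n,u_n)/||u_n||_{H^1}² → 1. Hence the optimal constant is α = 1.
Therefore α = 1.


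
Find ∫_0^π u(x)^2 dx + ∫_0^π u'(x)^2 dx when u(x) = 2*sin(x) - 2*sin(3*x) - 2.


||u||_{H^1(0,π)}^2 = -32/3 + 28*π

u'(x) = 2*cos(x) - 6*cos(3*x).
Expand u² and (u')² and integrate term by term on (0, π), using: for integers n ≥ 1, ∫_0^π sin²(nx) dx = ∫_0^π cos²(nx) dx = π/2; for n ≠ n', ∫_0^π sin(nx)sin(n'x) dx = ∫_0^π cos(nx)cos(n'x) dx = 0; and by product-to-sum, ∫_0^π sin(nx)cos(n'x) dx = ½∫_0^π [sin((n+n')x) + sin((n−n')x)] dx, which is 0 when n+n' is even and 2n/(n²−n'²) when n+n' is odd (it need not vanish on (0, π)). For the constant mode: ∫_0^π 1 dx = π, ∫_0^π cos(nx) dx = 0, ∫_0^π sin(nx) dx = (1−(−1)^n)/n.
  u² squared terms: (-2)²·∫1 dx = 4·π = 4*π;  (-2)²·∫sin(3x)² dx = 4·π/2 = 2*π;  (2)²·∫sin(x)² dx = 4·π/2 = 2*π.
  u² cross terms: 2·(-2)·(-2)·∫1·sin(3x) dx = 8·(2/3) = 16/3;  2·(-2)·(2)·∫1·sin(x) dx = -8·(2) = -16;  2·(-2)·(2)·∫sin(3x)·sin(x) dx = -8·(0) = 0.
  So ∫_0^π u² dx = 4*π + 2*π + 2*π + 16/3 − 16 + 0 = -32/3 + 8*π.
  (u')² squared terms: (-6)²·∫cos(3x)² dx = 36·π/2 = 18*π;  (2)²·∫cos(x)² dx = 4·π/2 = 2*π.
  (u')² cross terms: 2·(-6)·(2)·∫cos(3x)·cos(x) dx = -24·(0) = 0.
  So ∫_0^π (u')² dx = 18*π + 2*π + 0 = 20*π.
||u||_{H^1}^2 = (-32/3 + 8*π) + (20*π) = -32/3 + 28*π.


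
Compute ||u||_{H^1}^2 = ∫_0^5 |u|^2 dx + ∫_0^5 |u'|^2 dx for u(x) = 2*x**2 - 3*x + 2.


||u||_{H^1}^2 = 1615

The H^1 norm (squared) on an interval (0, L) is
  ||u||_{H^1}^2 = ∫_0^L u(x)^2 dx + ∫_0^L u'(x)^2 dx.
Compute u'(x) = 4*x - 3.
Then u(x)^2 = 4*x**4 - 12*x**3 + 17*x**2 - 12*x + 4 and u'(x)^2 = 16*x**2 - 24*x + 9.
Integrate each monomial from 0 to 5 using ∫_0^5 c·x^n dx = c·5^(n+1)/(n+1):
  ∫_0^5 u(x)^2 dx = ∫_0^5 (4*x^4 - 12*x^3 + 17*x^2 - 12*x + 4) dx. Term by term:
    ∫_0^5 4*x^4 dx = 2500;  ∫_0^5 -12*x^3 dx = -1875;  ∫_0^5 17*x^2 dx = 2125/3;
    ∫_0^5 -12*x dx = -150;  ∫_0^5 4 dx = 20.
  Sum: 2500 − 1875 + 2125/3 − 150 + 20 = 3610/3.
  ∫_0^5 u'(x)^2 dx = ∫_0^5 (16*x^2 - 24*x + 9) dx. Term by term:
    ∫_0^5 16*x^2 dx = 2000/3;  ∫_0^5 -24*x dx = -300;  ∫_0^5 9 dx = 45.
  Sum: 2000/3 − 300 + 45 = 1235/3.
Adding: ||u||_{H^1}^2 = 3610/3 + 1235/3 = 1615.


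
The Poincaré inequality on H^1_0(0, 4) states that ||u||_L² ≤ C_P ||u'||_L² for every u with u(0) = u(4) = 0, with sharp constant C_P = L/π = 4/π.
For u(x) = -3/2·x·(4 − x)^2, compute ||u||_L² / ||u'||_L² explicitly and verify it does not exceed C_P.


||u||_L² / ||u'||_L² = 2*sqrt(14)/7 < C_P = 4/π.

u(x) = -3/2·x·(4 − x)^2, so u'(x) = 3*(4 - 3*x)*(x/2 - 2).
u(x) = -3/2·x·(4 − x)^2 vanishes at x = 0 and x = 4, so u ∈ H^1_0(0, 4). Differentiate via the product rule and integrate the resulting polynomials term by term.
  ∫_0^4 u² dx = ∫_0^4 (9*x^6/4 - 36*x^5 + 216*x^4 - 576*x^3 + 576*x^2) dx. Term by term:
    ∫_0^4 9*x^6/4 dx = 36864/7;  ∫_0^4 -36*x^5 dx = -24576;  ∫_0^4 216*x^4 dx = 221184/5;
    ∫_0^4 -576*x^3 dx = -36864;  ∫_0^4 576*x^2 dx = 12288.
  Sum: 36864/7 − 24576 + 221184/5 − 36864 + 12288 = 12288/35.
  ∫_0^4 (u')² dx = ∫_0^4 (81*x^4/4 - 216*x^3 + 792*x^2 - 1152*x + 576) dx. Term by term:
    ∫_0^4 81*x^4/4 dx = 20736/5;  ∫_0^4 -216*x^3 dx = -13824;  ∫_0^4 792*x^2 dx = 16896;
    ∫_0^4 -1152*x dx = -9216;  ∫_0^4 576 dx = 2304.
  Sum: 20736/5 − 13824 + 16896 − 9216 + 2304 = 1536/5.
∫_0^4 u² dx = 12288/35, so ||u||_L² = 64*sqrt(105)/35.
∫_0^4 (u')² dx = 1536/5, so ||u'||_L² = 16*sqrt(30)/5.
Ratio ||u||_L² / ||u'||_L² = 2*sqrt(14)/7.
Sharp Poincaré constant on H^1_0(0, 4) is C_P = L/π = 4/π, achieved by sin(π/4·x).
A polynomial bump cannot attain the sharp Poincaré constant (only the first sine eigenfunction does), so the ratio is strictly less than C_P, consistent with ||u||_L² ≤ C_P ||u'||_L².


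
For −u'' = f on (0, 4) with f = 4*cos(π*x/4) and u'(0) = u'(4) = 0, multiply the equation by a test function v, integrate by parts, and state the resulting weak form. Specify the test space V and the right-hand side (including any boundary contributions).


V = H^1(0, 4) (no boundary constraint on v; u is determined up to an additive constant); weak form: ∫_0^4 u'v' dx = ∫_0^4 (4*cos(π*x/4)) v dx for all v ∈ V.

Multiply both sides by a test function v and integrate from 0 to 4:
  ∫_0^4 −u''(x) v(x) dx = ∫_0^4 f(x) v(x) dx.
Integrate the LHS by parts once:
  ∫_0^4 −u'' v dx = −[u'(x) v(x)]_0^4 + ∫_0^4 u'(x) v'(x) dx.
Thus ∫_0^4 u'(x) v'(x) dx = ∫_0^4 f(x) v(x) dx + [u'(x) v(x)]_0^4.
Choose V so that boundary terms are either known or forced to vanish.
u has homogeneous Neumann: u'(0) = u'(4) = 0. So [u' v]_0^4 = 0·v(4) − 0·v(0) = 0 for any v; take V = H^1(0, 4).
Weak formulation: find u (satisfying any essential BC) such that ∫_0^4 u'(x) v'(x) dx = ∫_0^4 f v dx for all v ∈ V (homogeneous Neumann, so boundary terms vanish).
Substituting f(x) = 4*cos(π*x/4), the right-hand side is ∫_0^4 (4*cos(π*x/4)) v dx.
Compatibility check (pure Neumann): taking v ≡ 1 ∈ V gives 0 = ∫_0^4 f dx + (0) − (0), i.e. ∫_0^4 f dx must equal u'(0) − u'(4) = 0. Indeed ∫_0^4 (4*cos(π*x/4)) dx = 0, so the data are compatible. The solution is then unique only up to an additive constant (fix it e.g. by requiring ∫_0^4 u dx = 0).


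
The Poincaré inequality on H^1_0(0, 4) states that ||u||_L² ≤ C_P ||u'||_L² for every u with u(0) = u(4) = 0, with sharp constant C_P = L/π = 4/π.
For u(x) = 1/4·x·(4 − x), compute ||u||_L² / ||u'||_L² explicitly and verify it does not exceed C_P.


||u||_L² / ||u'||_L² = 2*sqrt(10)/5 < C_P = 4/π.

u(x) = 1/4·x·(4 − x), so u'(x) = 1 - x/2.
u(x) = 1/4·x·(4 − x) vanishes at x = 0 and x = 4, so u ∈ H^1_0(0, 4). Differentiate via the product rule and integrate the resulting polynomials term by term.
  ∫_0^4 u² dx = ∫_0^4 (x^4/16 - x^3/2 + x^2) dx. Term by term:
    ∫_0^4 x^4/16 dx = 64/5;  ∫_0^4 -x^3/2 dx = -32;  ∫_0^4 x^2 dx = 64/3.
  Sum: 64/5 − 32 + 64/3 = 32/15.
  ∫_0^4 (u')² dx = ∫_0^4 (x^2/4 - x + 1) dx. Term by term:
    ∫_0^4 x^2/4 dx = 16/3;  ∫_0^4 -x dx = -8;  ∫_0^4 1 dx = 4.
  Sum: 16/3 − 8 + 4 = 4/3.
∫_0^4 u² dx = 32/15, so ||u||_L² = 4*sqrt(30)/15.
∫_0^4 (u')² dx = 4/3, so ||u'||_L² = 2*sqrt(3)/3.
Ratio ||u||_L² / ||u'||_L² = 2*sqrt(10)/5.
Sharp Poincaré constant on H^1_0(0, 4) is C_P = L/π = 4/π, achieved by sin(π/4·x).
A polynomial bump cannot attain the sharp Poincaré constant (only the first sine eigenfunction does), so the ratio is strictly less than C_P, consistent with ||u||_L² ≤ C_P ||u'||_L².


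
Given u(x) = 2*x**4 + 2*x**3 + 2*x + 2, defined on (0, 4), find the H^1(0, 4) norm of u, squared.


||u||_{H^1}^2 = 134222624/315

The H^1 norm (squared) on an interval (0, L) is
  ||u||_{H^1}^2 = ∫_0^L u(x)^2 dx + ∫_0^L u'(x)^2 dx.
Compute u'(x) = 8*x**3 + 6*x**2 + 2.
Then u(x)^2 = 4*x**8 + 8*x**7 + 4*x**6 + 8*x**5 + 16*x**4 + 8*x**3 + 4*x**2 + 8*x + 4 and u'(x)^2 = 64*x**6 + 96*x**5 + 36*x**4 + 32*x**3 + 24*x**2 + 4.
Integrate each monomial from 0 to 4 using ∫_0^4 c·x^n dx = c·4^(n+1)/(n+1):
  ∫_0^4 u(x)^2 dx = ∫_0^4 (4*x^8 + 8*x^7 + 4*x^6 + 8*x^5 + 16*x^4 + 8*x^3 + 4*x^2 + 8*x + 4) dx. Term by term:
    ∫_0^4 4*x^8 dx = 1048576/9;  ∫_0^4 8*x^7 dx = 65536;  ∫_0^4 4*x^6 dx = 65536/7;
    ∫_0^4 8*x^5 dx = 16384/3;  ∫_0^4 16*x^4 dx = 16384/5;  ∫_0^4 8*x^3 dx = 512;
    ∫_0^4 4*x^2 dx = 256/3;  ∫_0^4 8*x dx = 64;  ∫_0^4 4 dx = 16.
  Sum: 1048576/9 + 65536 + 65536/7 + 16384/3 + 16384/5 + 512 + 256/3 + 64 + 16 = 63258992/315.
  ∫_0^4 u'(x)^2 dx = ∫_0^4 (64*x^6 + 96*x^5 + 36*x^4 + 32*x^3 + 24*x^2 + 4) dx. Term by term:
    ∫_0^4 64*x^6 dx = 1048576/7;  ∫_0^4 96*x^5 dx = 65536;  ∫_0^4 36*x^4 dx = 36864/5;
    ∫_0^4 32*x^3 dx = 2048;  ∫_0^4 24*x^2 dx = 512;  ∫_0^4 4 dx = 16.
  Sum: 1048576/7 + 65536 + 36864/5 + 2048 + 512 + 16 = 7884848/35.
Adding: ||u||_{H^1}^2 = 63258992/315 + 7884848/35 = 134222624/315.


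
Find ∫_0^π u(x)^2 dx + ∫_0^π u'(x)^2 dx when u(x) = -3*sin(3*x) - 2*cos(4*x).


||u||_{H^1(0,π)}^2 = -1224/7 + 79*π

u'(x) = 8*sin(4*x) - 9*cos(3*x).
Expand u² and (u')² and integrate term by term on (0, π), using: for integers n ≥ 1, ∫_0^π sin²(nx) dx = ∫_0^π cos²(nx) dx = π/2; for n ≠ n', ∫_0^π sin(nx)sin(n'x) dx = ∫_0^π cos(nx)cos(n'x) dx = 0; and by product-to-sum, ∫_0^π sin(nx)cos(n'x) dx = ½∫_0^π [sin((n+n')x) + sin((n−n')x)] dx, which is 0 when n+n' is even and 2n/(n²−n'²) when n+n' is odd (it need not vanish on (0, π)).
  u² squared terms: (-3)²·∫sin(3x)² dx = 9·π/2 = 9*π/2;  (-2)²·∫cos(4x)² dx = 4·π/2 = 2*π.
  u² cross terms: 2·(-3)·(-2)·∫sin(3x)·cos(4x) dx = 12·(-6/7) = -72/7.
  So ∫_0^π u² dx = 9*π/2 + 2*π − 72/7 = -72/7 + 13*π/2.
  (u')² squared terms: (-9)²·∫cos(3x)² dx = 81·π/2 = 81*π/2;  (8)²·∫sin(4x)² dx = 64·π/2 = 32*π.
  (u')² cross terms: 2·(-9)·(8)·∫cos(3x)·sin(4x) dx = -144·(8/7) = -1152/7.
  So ∫_0^π (u')² dx = 81*π/2 + 32*π − 1152/7 = -1152/7 + 145*π/2.
||u||_{H^1}^2 = (-72/7 + 13*π/2) + (-1152/7 + 145*π/2) = -1224/7 + 79*π.


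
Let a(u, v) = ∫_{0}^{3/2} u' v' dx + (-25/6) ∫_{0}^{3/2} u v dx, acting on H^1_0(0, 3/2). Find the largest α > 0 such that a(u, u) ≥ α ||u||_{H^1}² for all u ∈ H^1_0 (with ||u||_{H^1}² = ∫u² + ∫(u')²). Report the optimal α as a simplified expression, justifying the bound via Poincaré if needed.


α = (-75 + 8*π^2)/(2*(9 + 4*π^2))

Coercivity of a(·,·) on H^1_0(0, 3/2) means a(u, u) ≥ α ||u||_{H^1}² for every u ∈ H^1_0.
The interval has length L = 3/2, and Poincaré/coercivity depend only on L. Here a(u, u) = ∫(u')² + (-25/6)·∫u².
Here c = -25/6 < 0 with |c| < (π/L)² = 4*π^2/9, so coercivity still holds. The condition a(u,u) ≥ α||u||_{H^1}² reads (1−α)∫(u')² ≥ (α−c)∫u². Any admissible α is ≤ 1 (rapidly oscillating u have ∫u²/∫(u')² → 0), and α = 1 would force 0 ≥ (1−c)∫u², impossible since c < 1; so 1−α > 0. By the sharp Poincaré inequality on H^1_0 of an interval of length L, ∫(u')² ≥ (π/L)²∫u² with equality for the first sine mode sin(π(x−x₀)/L) (x₀ the left endpoint), so the inequality holds for all u iff (1−α)(π/L)² ≥ α − c, i.e. α ≤ ((π/L)² + c)/((π/L)² + 1) = (1 + c(L/π)²)/(1 + (L/π)²). (Direct route, valid since c ≤ 0: Poincaré gives c∫u² ≥ c(L/π)²∫(u')², so a(u,u) ≥ (1 + c(L/π)²)∫(u')², while ||u||_{H^1}² ≤ (1 + (L/π)²)∫(u')²; dividing yields the same α.) With (π/L)² = 4*π^2/9 and c = -25/6, the largest admissible constant is α = ((π/L)² + c)/((π/L)² + 1).
Simplifying, α = (-75 + 8*π^2)/(2*(9 + 4*π^2)).


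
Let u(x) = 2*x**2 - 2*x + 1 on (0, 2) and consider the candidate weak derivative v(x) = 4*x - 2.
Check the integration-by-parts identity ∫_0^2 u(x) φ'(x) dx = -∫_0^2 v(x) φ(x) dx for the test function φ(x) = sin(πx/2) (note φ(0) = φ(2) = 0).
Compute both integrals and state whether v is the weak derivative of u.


LHS = -8/π, RHS = -8/π. Yes, v = u' weakly.

u(x) = 2*x**2 - 2*x + 1, classical derivative u'(x) = 4*x - 2.
φ(x) = sin(πx/2), so φ'(x) = π*cos(π*x/2)/2.
Note φ(0) = φ(2) = 0, so the boundary term u·φ vanishes.
LHS = ∫_0^2 u(x) φ'(x) dx = ∫_0^2 (π*x^2*cos(π*x/2) - π*x*cos(π*x/2) + π*cos(π*x/2)/2) dx. Term by term:
  ∫_0^2 π*cos(π*x/2)/2 dx = 0;  ∫_0^2 π*x^2*cos(π*x/2) dx = -16/π;  ∫_0^2 -π*x*cos(π*x/2) dx = 8/π.
Sum: 0 − 16/π + 8/π = -8/π.
So LHS = -8/π.
∫_0^2 v(x) φ(x) dx = ∫_0^2 (4*x*sin(π*x/2) - 2*sin(π*x/2)) dx. Term by term:
  ∫_0^2 -2*sin(π*x/2) dx = -8/π;  ∫_0^2 4*x*sin(π*x/2) dx = 16/π.
Sum: -8/π + 16/π = 8/π.
So RHS = -∫_0^2 v(x) φ(x) dx = -8/π.
LHS = RHS, so the identity holds for this test φ.
Moreover u is smooth here and v(x) = u'(x) = 4*x - 2 pointwise, so the identity holds for every test function. Hence v is the weak derivative of u.


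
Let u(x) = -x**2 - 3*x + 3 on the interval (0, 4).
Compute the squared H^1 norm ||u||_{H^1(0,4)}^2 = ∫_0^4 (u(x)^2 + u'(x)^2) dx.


||u||_{H^1}^2 = 11432/15

The H^1 norm (squared) on an interval (0, L) is
  ||u||_{H^1}^2 = ∫_0^L u(x)^2 dx + ∫_0^L u'(x)^2 dx.
Compute u'(x) = -2*x - 3.
Then u(x)^2 = x**4 + 6*x**3 + 3*x**2 - 18*x + 9 and u'(x)^2 = 4*x**2 + 12*x + 9.
Integrate each monomial from 0 to 4 using ∫_0^4 c·x^n dx = c·4^(n+1)/(n+1):
  ∫_0^4 u(x)^2 dx = ∫_0^4 (x^4 + 6*x^3 + 3*x^2 - 18*x + 9) dx. Term by term:
    ∫_0^4 x^4 dx = 1024/5;  ∫_0^4 6*x^3 dx = 384;  ∫_0^4 3*x^2 dx = 64;
    ∫_0^4 -18*x dx = -144;  ∫_0^4 9 dx = 36.
  Sum: 1024/5 + 384 + 64 − 144 + 36 = 2724/5.
  ∫_0^4 u'(x)^2 dx = ∫_0^4 (4*x^2 + 12*x + 9) dx. Term by term:
    ∫_0^4 4*x^2 dx = 256/3;  ∫_0^4 12*x dx = 96;  ∫_0^4 9 dx = 36.
  Sum: 256/3 + 96 + 36 = 652/3.
Adding: ||u||_{H^1}^2 = 2724/5 + 652/3 = 11432/15.


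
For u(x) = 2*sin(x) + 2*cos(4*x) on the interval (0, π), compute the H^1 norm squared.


||u||_{H^1(0,π)}^2 = -272/15 + 38*π

u'(x) = -8*sin(4*x) + 2*cos(x).
Expand u² and (u')² and integrate term by term on (0, π), using: for integers n ≥ 1, ∫_0^π sin²(nx) dx = ∫_0^π cos²(nx) dx = π/2; for n ≠ n', ∫_0^π sin(nx)sin(n'x) dx = ∫_0^π cos(nx)cos(n'x) dx = 0; and by product-to-sum, ∫_0^π sin(nx)cos(n'x) dx = ½∫_0^π [sin((n+n')x) + sin((n−n')x)] dx, which is 0 when n+n' is even and 2n/(n²−n'²) when n+n' is odd (it need not vanish on (0, π)).
  u² squared terms: (2)²·∫cos(4x)² dx = 4·π/2 = 2*π;  (2)²·∫sin(x)² dx = 4·π/2 = 2*π.
  u² cross terms: 2·(2)·(2)·∫cos(4x)·sin(x) dx = 8·(-2/15) = -16/15.
  So ∫_0^π u² dx = 2*π + 2*π − 16/15 = -16/15 + 4*π.
  (u')² squared terms: (-8)²·∫sin(4x)² dx = 64·π/2 = 32*π;  (2)²·∫cos(x)² dx = 4·π/2 = 2*π.
  (u')² cross terms: 2·(-8)·(2)·∫sin(4x)·cos(x) dx = -32·(8/15) = -256/15.
  So ∫_0^π (u')² dx = 32*π + 2*π − 256/15 = -256/15 + 34*π.
||u||_{H^1}^2 = (-16/15 + 4*π) + (-256/15 + 34*π) = -272/15 + 38*π.


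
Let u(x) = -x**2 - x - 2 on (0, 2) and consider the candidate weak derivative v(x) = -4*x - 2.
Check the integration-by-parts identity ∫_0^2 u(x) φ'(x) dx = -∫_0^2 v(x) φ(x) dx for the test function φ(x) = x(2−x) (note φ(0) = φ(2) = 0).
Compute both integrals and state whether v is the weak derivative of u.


LHS = 4, RHS = 8. No, v is not the weak derivative of u.

u(x) = -x**2 - x - 2, classical derivative u'(x) = -2*x - 1.
φ(x) = x(2−x), so φ'(x) = 2 - 2*x.
Note φ(0) = φ(2) = 0, so the boundary term u·φ vanishes.
LHS = ∫_0^2 u(x) φ'(x) dx = ∫_0^2 (2*x^3 + 2*x - 4) dx. Term by term:
  ∫_0^2 2*x^3 dx = 8;  ∫_0^2 2*x dx = 4;  ∫_0^2 -4 dx = -8.
Sum: 8 + 4 − 8 = 4.
So LHS = 4.
∫_0^2 v(x) φ(x) dx = ∫_0^2 (4*x^3 - 6*x^2 - 4*x) dx. Term by term:
  ∫_0^2 4*x^3 dx = 16;  ∫_0^2 -6*x^2 dx = -16;  ∫_0^2 -4*x dx = -8.
Sum: 16 − 16 − 8 = -8.
So RHS = -∫_0^2 v(x) φ(x) dx = 8.
LHS − RHS = -4 ≠ 0, so the identity fails.
(For a valid weak derivative the identity must hold for EVERY test function, in particular this one. The failure shows v is NOT the weak derivative of u.)
Correct weak derivative would be u'(x) = -2*x - 1.


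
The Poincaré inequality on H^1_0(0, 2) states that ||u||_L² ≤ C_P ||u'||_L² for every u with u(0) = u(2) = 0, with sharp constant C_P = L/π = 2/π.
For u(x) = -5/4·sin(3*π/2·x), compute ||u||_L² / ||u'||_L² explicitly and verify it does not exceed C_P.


||u||_L² / ||u'||_L² = 2/(3*π) < C_P = 2/π.

u(x) = -5/4·sin(3*π/2·x), so u'(x) = -15*π*cos(3*π*x/2)/8.
Writing u(x) = A·sin(kπx/L) with A = -5/4 and k = 3, use ∫_0^L sin²(kπx/L) dx = L/2 and ∫_0^L cos²(kπx/L) dx = L/2.
u² = 25/16·sin²(3*π/2·x) and (u')² = 225*π^2/64·cos²(3*π/2·x), and each of sin², cos² integrates to L/2 = 1 over (0, 2).
∫_0^2 u² dx = 25/16, so ||u||_L² = 5/4.
∫_0^2 (u')² dx = 225*π^2/64, so ||u'||_L² = 15*π/8.
Ratio ||u||_L² / ||u'||_L² = 2/(3*π).
Sharp Poincaré constant on H^1_0(0, 2) is C_P = L/π = 2/π, achieved by sin(π/2·x).
This is the k = 3 harmonic; the ratio L/(kπ) is strictly less than C_P = L/π, consistent with the sharp inequality ||u||_L² ≤ C_P ||u'||_L².


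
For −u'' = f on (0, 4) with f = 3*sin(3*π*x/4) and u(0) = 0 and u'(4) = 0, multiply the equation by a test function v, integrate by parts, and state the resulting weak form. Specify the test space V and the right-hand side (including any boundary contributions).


V = {v ∈ H^1(0, 4) : v(0) = 0} (test functions vanish at x = 0 where u is specified); weak form: ∫_0^4 u'v' dx = ∫_0^4 (3*sin(3*π*x/4)) v dx for all v ∈ V.

Multiply both sides by a test function v and integrate from 0 to 4:
  ∫_0^4 −u''(x) v(x) dx = ∫_0^4 f(x) v(x) dx.
Integrate the LHS by parts once:
  ∫_0^4 −u'' v dx = −[u'(x) v(x)]_0^4 + ∫_0^4 u'(x) v'(x) dx.
Thus ∫_0^4 u'(x) v'(x) dx = ∫_0^4 f(x) v(x) dx + [u'(x) v(x)]_0^4.
Choose V so that boundary terms are either known or forced to vanish.
Mixed BC: u(0) = 0 (Dirichlet) and u'(4) = 0 (Neumann). Define V = {v ∈ H^1(0, 4) : v(0) = 0}. Then [u' v]_0^4 = u'(4)·v(4) − u'(0)·0 = 0.
Weak formulation: find u (satisfying any essential BC) such that ∫_0^4 u'(x) v'(x) dx = ∫_0^4 f v dx for all v ∈ V (Dirichlet at 0 absorbed into V; the Neumann datum at x = 4 is zero, so no boundary term remains).
Substituting f(x) = 3*sin(3*π*x/4), the right-hand side is ∫_0^4 (3*sin(3*π*x/4)) v dx.


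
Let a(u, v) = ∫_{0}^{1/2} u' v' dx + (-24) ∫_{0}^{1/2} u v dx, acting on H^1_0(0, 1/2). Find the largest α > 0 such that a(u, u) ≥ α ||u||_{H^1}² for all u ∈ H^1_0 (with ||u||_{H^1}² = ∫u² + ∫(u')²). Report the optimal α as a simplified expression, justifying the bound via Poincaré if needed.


α = 4*(-6 + π^2)/(1 + 4*π^2)

Coercivity of a(·,·) on H^1_0(0, 1/2) means a(u, u) ≥ α ||u||_{H^1}² for every u ∈ H^1_0.
The interval has length L = 1/2, and Poincaré/coercivity depend only on L. Here a(u, u) = ∫(u')² + (-24)·∫u².
Here c = -24 < 0 with |c| < (π/L)² = 4*π^2, so coercivity still holds. The condition a(u,u) ≥ α||u||_{H^1}² reads (1−α)∫(u')² ≥ (α−c)∫u². Any admissible α is ≤ 1 (rapidly oscillating u have ∫u²/∫(u')² → 0), and α = 1 would force 0 ≥ (1−c)∫u², impossible since c < 1; so 1−α > 0. By the sharp Poincaré inequality on H^1_0 of an interval of length L, ∫(u')² ≥ (π/L)²∫u² with equality for the first sine mode sin(π(x−x₀)/L) (x₀ the left endpoint), so the inequality holds for all u iff (1−α)(π/L)² ≥ α − c, i.e. α ≤ ((π/L)² + c)/((π/L)² + 1) = (1 + c(L/π)²)/(1 + (L/π)²). (Direct route, valid since c ≤ 0: Poincaré gives c∫u² ≥ c(L/π)²∫(u')², so a(u,u) ≥ (1 + c(L/π)²)∫(u')², while ||u||_{H^1}² ≤ (1 + (L/π)²)∫(u')²; dividing yields the same α.) With (π/L)² = 4*π^2 and c = -24, the largest admissible constant is α = ((π/L)² + c)/((π/L)² + 1).
Simplifying, α = 4*(-6 + π^2)/(1 + 4*π^2).


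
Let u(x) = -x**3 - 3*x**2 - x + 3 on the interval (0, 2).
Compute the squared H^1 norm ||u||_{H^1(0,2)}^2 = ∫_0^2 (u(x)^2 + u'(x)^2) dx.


||u||_{H^1}^2 = 9512/21

The H^1 norm (squared) on an interval (0, L) is
  ||u||_{H^1}^2 = ∫_0^L u(x)^2 dx + ∫_0^L u'(x)^2 dx.
Compute u'(x) = -3*x**2 - 6*x - 1.
Then u(x)^2 = x**6 + 6*x**5 + 11*x**4 - 17*x**2 - 6*x + 9 and u'(x)^2 = 9*x**4 + 36*x**3 + 42*x**2 + 12*x + 1.
Integrate each monomial from 0 to 2 using ∫_0^2 c·x^n dx = c·2^(n+1)/(n+1):
  ∫_0^2 u(x)^2 dx = ∫_0^2 (x^6 + 6*x^5 + 11*x^4 - 17*x^2 - 6*x + 9) dx. Term by term:
    ∫_0^2 x^6 dx = 128/7;  ∫_0^2 6*x^5 dx = 64;  ∫_0^2 11*x^4 dx = 352/5;
    ∫_0^2 -17*x^2 dx = -136/3;  ∫_0^2 -6*x dx = -12;  ∫_0^2 9 dx = 18.
  Sum: 128/7 + 64 + 352/5 − 136/3 − 12 + 18 = 11902/105.
  ∫_0^2 u'(x)^2 dx = ∫_0^2 (9*x^4 + 36*x^3 + 42*x^2 + 12*x + 1) dx. Term by term:
    ∫_0^2 9*x^4 dx = 288/5;  ∫_0^2 36*x^3 dx = 144;  ∫_0^2 42*x^2 dx = 112;
    ∫_0^2 12*x dx = 24;  ∫_0^2 1 dx = 2.
  Sum: 288/5 + 144 + 112 + 24 + 2 = 1698/5.
Adding: ||u||_{H^1}^2 = 11902/105 + 1698/5 = 9512/21.


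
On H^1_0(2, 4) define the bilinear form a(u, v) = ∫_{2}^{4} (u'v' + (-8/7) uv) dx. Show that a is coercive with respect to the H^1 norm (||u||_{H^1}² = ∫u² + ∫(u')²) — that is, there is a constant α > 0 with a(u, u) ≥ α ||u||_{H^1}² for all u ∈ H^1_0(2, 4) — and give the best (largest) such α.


α = (-32/7 + π^2)/(4 + π^2)

Coercivity of a(·,·) on H^1_0(2, 4) means a(u, u) ≥ α ||u||_{H^1}² for every u ∈ H^1_0.
The interval has length L = 2, and Poincaré/coercivity depend only on L. Here a(u, u) = ∫(u')² + (-8/7)·∫u².
Here c = -8/7 < 0 with |c| < (π/L)² = π^2/4, so coercivity still holds. The condition a(u,u) ≥ α||u||_{H^1}² reads (1−α)∫(u')² ≥ (α−c)∫u². Any admissible α is ≤ 1 (rapidly oscillating u have ∫u²/∫(u')² → 0), and α = 1 would force 0 ≥ (1−c)∫u², impossible since c < 1; so 1−α > 0. By the sharp Poincaré inequality on H^1_0 of an interval of length L, ∫(u')² ≥ (π/L)²∫u² with equality for the first sine mode sin(π(x−x₀)/L) (x₀ the left endpoint), so the inequality holds for all u iff (1−α)(π/L)² ≥ α − c, i.e. α ≤ ((π/L)² + c)/((π/L)² + 1) = (1 + c(L/π)²)/(1 + (L/π)²). (Direct route, valid since c ≤ 0: Poincaré gives c∫u² ≥ c(L/π)²∫(u')², so a(u,u) ≥ (1 + c(L/π)²)∫(u')², while ||u||_{H^1}² ≤ (1 + (L/π)²)∫(u')²; dividing yields the same α.) With (π/L)² = π^2/4 and c = -8/7, the largest admissible constant is α = ((π/L)² + c)/((π/L)² + 1).
Simplifying, α = (-32/7 + π^2)/(4 + π^2).


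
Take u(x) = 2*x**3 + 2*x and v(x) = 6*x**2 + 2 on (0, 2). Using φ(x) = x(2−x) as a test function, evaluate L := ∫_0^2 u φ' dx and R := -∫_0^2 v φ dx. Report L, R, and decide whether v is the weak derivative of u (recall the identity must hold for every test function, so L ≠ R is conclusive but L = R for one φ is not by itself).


LHS = -184/15, RHS = -184/15. Yes, v = u' weakly.

u(x) = 2*x**3 + 2*x, classical derivative u'(x) = 6*x**2 + 2.
φ(x) = x(2−x), so φ'(x) = 2 - 2*x.
Note φ(0) = φ(2) = 0, so the boundary term u·φ vanishes.
LHS = ∫_0^2 u(x) φ'(x) dx = ∫_0^2 (-4*x^4 + 4*x^3 - 4*x^2 + 4*x) dx. Term by term:
  ∫_0^2 -4*x^4 dx = -128/5;  ∫_0^2 4*x^3 dx = 16;  ∫_0^2 -4*x^2 dx = -32/3;
  ∫_0^2 4*x dx = 8.
Sum: -128/5 + 16 − 32/3 + 8 = -184/15.
So LHS = -184/15.
∫_0^2 v(x) φ(x) dx = ∫_0^2 (-6*x^4 + 12*x^3 - 2*x^2 + 4*x) dx. Term by term:
  ∫_0^2 -6*x^4 dx = -192/5;  ∫_0^2 12*x^3 dx = 48;  ∫_0^2 -2*x^2 dx = -16/3;
  ∫_0^2 4*x dx = 8.
Sum: -192/5 + 48 − 16/3 + 8 = 184/15.
So RHS = -∫_0^2 v(x) φ(x) dx = -184/15.
LHS = RHS, so the identity holds for this test φ.
Moreover u is smooth here and v(x) = u'(x) = 6*x**2 + 2 pointwise, so the identity holds for every test function. Hence v is the weak derivative of u.


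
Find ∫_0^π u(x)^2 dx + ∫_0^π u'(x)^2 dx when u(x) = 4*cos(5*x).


||u||_{H^1(0,π)}^2 = 208*π

u'(x) = -20*sin(5*x).
Expand u² and (u')² and integrate term by term on (0, π), using: for integers n ≥ 1, ∫_0^π sin²(nx) dx = ∫_0^π cos²(nx) dx = π/2; for n ≠ n', ∫_0^π sin(nx)sin(n'x) dx = ∫_0^π cos(nx)cos(n'x) dx = 0; and by product-to-sum, ∫_0^π sin(nx)cos(n'x) dx = ½∫_0^π [sin((n+n')x) + sin((n−n')x)] dx, which is 0 when n+n' is even and 2n/(n²−n'²) when n+n' is odd (it need not vanish on (0, π)).
  u² squared terms: (4)²·∫cos(5x)² dx = 16·π/2 = 8*π.
  So ∫_0^π u² dx = 8*π.
  (u')² squared terms: (-20)²·∫sin(5x)² dx = 400·π/2 = 200*π.
  So ∫_0^π (u')² dx = 200*π.
||u||_{H^1}^2 = (8*π) + (200*π) = 208*π.


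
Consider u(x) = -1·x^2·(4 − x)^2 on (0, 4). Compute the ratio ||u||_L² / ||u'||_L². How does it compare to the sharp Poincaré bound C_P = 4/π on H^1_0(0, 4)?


||u||_L² / ||u'||_L² = 2*sqrt(3)/3 < C_P = 4/π.

u(x) = -1·x^2·(4 − x)^2, so u'(x) = 4*x*(-x^2 + 6*x - 8).
u(x) = -1·x^2·(4 − x)^2 vanishes at x = 0 and x = 4, so u ∈ H^1_0(0, 4). Differentiate via the product rule and integrate the resulting polynomials term by term.
  ∫_0^4 u² dx = ∫_0^4 (x^8 - 16*x^7 + 96*x^6 - 256*x^5 + 256*x^4) dx. Term by term:
    ∫_0^4 x^8 dx = 262144/9;  ∫_0^4 -16*x^7 dx = -131072;  ∫_0^4 96*x^6 dx = 1572864/7;
    ∫_0^4 -256*x^5 dx = -524288/3;  ∫_0^4 256*x^4 dx = 262144/5.
  Sum: 262144/9 − 131072 + 1572864/7 − 524288/3 + 262144/5 = 131072/315.
  ∫_0^4 (u')² dx = ∫_0^4 (16*x^6 - 192*x^5 + 832*x^4 - 1536*x^3 + 1024*x^2) dx. Term by term:
    ∫_0^4 16*x^6 dx = 262144/7;  ∫_0^4 -192*x^5 dx = -131072;  ∫_0^4 832*x^4 dx = 851968/5;
    ∫_0^4 -1536*x^3 dx = -98304;  ∫_0^4 1024*x^2 dx = 65536/3.
  Sum: 262144/7 − 131072 + 851968/5 − 98304 + 65536/3 = 32768/105.
∫_0^4 u² dx = 131072/315, so ||u||_L² = 256*sqrt(70)/105.
∫_0^4 (u')² dx = 32768/105, so ||u'||_L² = 128*sqrt(210)/105.
Ratio ||u||_L² / ||u'||_L² = 2*sqrt(3)/3.
Sharp Poincaré constant on H^1_0(0, 4) is C_P = L/π = 4/π, achieved by sin(π/4·x).
A polynomial bump cannot attain the sharp Poincaré constant (only the first sine eigenfunction does), so the ratio is strictly less than C_P, consistent with ||u||_L² ≤ C_P ||u'||_L².
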